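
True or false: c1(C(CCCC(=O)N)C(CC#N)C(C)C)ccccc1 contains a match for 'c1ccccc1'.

True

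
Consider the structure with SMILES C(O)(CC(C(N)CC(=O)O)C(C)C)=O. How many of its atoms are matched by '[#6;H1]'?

The query [#6;H1] means: any carbon bearing exactly one hydrogen.
Check the 14 heavy atoms by environment: 2× C (H2) → no; 3× C (H1) → match; 1× N (H2) → no; 2× C (H0) → no; 2× O (H0) → no; 2× O (H1) → no; 2× C (H3) → no.
That gives 3 matching atoms.

3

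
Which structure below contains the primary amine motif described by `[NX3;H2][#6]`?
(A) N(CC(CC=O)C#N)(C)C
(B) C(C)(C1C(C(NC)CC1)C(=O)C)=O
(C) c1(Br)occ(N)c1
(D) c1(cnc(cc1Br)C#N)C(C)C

C

[NX3;H2][#6] describes a trivalent nitrogen with two H attached to carbon (a primary amine).
(A) has a nitrile (-C#N) but the nitrogen is NX1 (triple-bonded), not NX3 with two H.
(B) has an N-methylamino group (-NHCH3) but the nitrogen bears two carbons and only one H (H1), not H2.
(C) contains a primary amino group (-NH2), which satisfies every atom and bond constraint.
(D) has a nitrile (-C#N) but the nitrogen is NX1 (triple-bonded), not NX3 with two H.
So the answer is (C).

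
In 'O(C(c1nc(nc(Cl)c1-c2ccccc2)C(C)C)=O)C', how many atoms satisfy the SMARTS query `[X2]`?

3

The query [X2] means: any atom with exactly two total connections (bonds + H).
Check the 20 heavy atoms by environment: 2× n (aromatic, X2) → match; 10× c (aromatic, X3) → no; 1× Cl (X1) → no; 1× C (X3) → no; 1× O (X1) → no; 1× O (X2) → match; 4× C (X4) → no.
Summing the matching environments: 2 + 1 = 3 matching atoms.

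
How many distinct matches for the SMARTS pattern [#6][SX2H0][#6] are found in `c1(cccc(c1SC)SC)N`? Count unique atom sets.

2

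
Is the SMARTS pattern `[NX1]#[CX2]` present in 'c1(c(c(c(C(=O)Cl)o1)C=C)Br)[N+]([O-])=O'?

No

The pattern [NX1]#[CX2] describes a nitrogen triple-bonded to a two-connected carbon — a nitrile.
The closest candidate here is a nitro group (-[N+](=O)[O-]), but there is no C#N triple bond. No other fragment satisfies the full query, so there is no match.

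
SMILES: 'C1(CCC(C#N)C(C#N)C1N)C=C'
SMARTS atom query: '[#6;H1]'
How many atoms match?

5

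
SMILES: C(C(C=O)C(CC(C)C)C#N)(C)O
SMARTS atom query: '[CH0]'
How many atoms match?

The query [CH0] means: aliphatic carbon with no attached hydrogen.
Check the 13 heavy atoms by environment: 3× C (H3) → no; 5× C (H1) → no; 1× C (H2) → no; 1× O (H0) → no; 1× C (H0) → match; 1× N (H0) → no; 1× O (H1) → no.
That gives 1 matching atom.

1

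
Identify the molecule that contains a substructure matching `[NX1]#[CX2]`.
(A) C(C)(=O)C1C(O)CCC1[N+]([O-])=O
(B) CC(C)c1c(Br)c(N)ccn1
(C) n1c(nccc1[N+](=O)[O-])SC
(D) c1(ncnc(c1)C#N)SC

[NX1]#[CX2] describes a nitrogen triple-bonded to a two-connected carbon (a nitrile).
(A) has a nitro group (-[N+](=O)[O-]) but there is no C#N triple bond.
(B) has a primary amino group (-NH2) but the nitrogen is NX3 (three connections), not NX1 triple-bonded.
(C) has a nitro group (-[N+](=O)[O-]) but there is no C#N triple bond.
(D) contains a nitrile (-C#N), which satisfies every atom and bond constraint.
So the answer is (D).

D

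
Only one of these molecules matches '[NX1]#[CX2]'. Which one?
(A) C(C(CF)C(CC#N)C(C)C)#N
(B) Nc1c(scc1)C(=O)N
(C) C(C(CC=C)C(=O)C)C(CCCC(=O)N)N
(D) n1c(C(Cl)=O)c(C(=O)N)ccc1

A

[NX1]#[CX2] describes a nitrogen triple-bonded to a two-connected carbon (a nitrile).
(A) contains a nitrile (-C#N), which satisfies every atom and bond constraint.
(B) has a primary amide (-C(=O)NH2) but the nitrogen is NX3, not NX1.
(C) has a primary amide (-C(=O)NH2) but the nitrogen is NX3, not NX1.
(D) has a primary amide (-C(=O)NH2) but the nitrogen is NX3, not NX1.
So the answer is (A).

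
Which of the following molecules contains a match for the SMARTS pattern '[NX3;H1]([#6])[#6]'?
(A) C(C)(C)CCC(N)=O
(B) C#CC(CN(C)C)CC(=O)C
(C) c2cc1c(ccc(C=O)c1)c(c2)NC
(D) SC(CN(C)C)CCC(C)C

[NX3;H1]([#6])[#6] describes a trivalent nitrogen with one H, bonded to two carbons (a secondary amine).
(A) has a primary amide (-C(=O)NH2) but the -C(=O)NH2 nitrogen has H2, not H1.
(B) has a dimethylamino group (-N(CH3)2) but the nitrogen has H0, not H1.
(C) contains an N-methylamino group (-NHCH3), which satisfies every atom and bond constraint.
(D) has a dimethylamino group (-N(CH3)2) but the nitrogen has H0, not H1.
So the answer is (C).

C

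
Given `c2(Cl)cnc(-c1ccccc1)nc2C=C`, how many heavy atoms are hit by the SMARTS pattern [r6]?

12

The query [r6] means: r6 matches atoms in a six-membered ring.
Check the 15 heavy atoms by environment: 2× n (aromatic, in 6-ring) → match; 10× c (aromatic, in 6-ring) → match; 1× Cl (acyclic) → no; 2× C (acyclic) → no.
Summing the matching environments: 2 + 10 = 12 matching atoms.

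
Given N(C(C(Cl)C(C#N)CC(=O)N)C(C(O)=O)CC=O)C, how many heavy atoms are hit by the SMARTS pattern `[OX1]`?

3

The query [OX1] means: aliphatic oxygen with one total connection — typically a carbonyl =O or an oxide.
Check the 19 heavy atoms by environment: 7× C (X4) → no; 3× C (X3) → no; 3× O (X1) → match; 2× N (X3) → no; 1× C (X2) → no; 1× N (X1) → no; 1× Cl (X1) → no; 1× O (X2) → no.
That gives 3 matching atoms.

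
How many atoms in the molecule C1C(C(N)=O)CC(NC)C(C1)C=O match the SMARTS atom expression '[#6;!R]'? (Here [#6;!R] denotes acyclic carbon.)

3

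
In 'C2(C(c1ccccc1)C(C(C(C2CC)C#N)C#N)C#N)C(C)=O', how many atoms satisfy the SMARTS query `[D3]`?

8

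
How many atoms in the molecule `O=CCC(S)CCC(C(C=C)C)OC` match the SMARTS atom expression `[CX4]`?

8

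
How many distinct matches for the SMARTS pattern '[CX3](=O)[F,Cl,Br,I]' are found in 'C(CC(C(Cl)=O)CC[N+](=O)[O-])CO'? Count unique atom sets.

[CX3](=O)[F,Cl,Br,I] is the SMARTS for an acyl halide: a carbonyl carbon bonded to a halogen.
Exactly one fragment in the molecule meets all constraints, giving 1 match.

1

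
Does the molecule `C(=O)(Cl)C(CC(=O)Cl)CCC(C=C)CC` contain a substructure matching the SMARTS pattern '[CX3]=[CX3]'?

Yes

The pattern [CX3]=[CX3] describes a non-aromatic C=C double bond between two sp2 carbons — an alkene.
The molecule carries a vinyl group (-CH=CH2), whose atoms satisfy every constraint of the query, so the pattern matches.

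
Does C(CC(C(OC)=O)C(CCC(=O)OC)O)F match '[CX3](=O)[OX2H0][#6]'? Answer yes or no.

Yes

The pattern [CX3](=O)[OX2H0][#6] describes a carbonyl carbon bonded to an oxygen that is itself bonded to carbon (no H on that O) — an ester.
The molecule carries a methyl-ester group (-C(=O)OCH3), whose atoms satisfy every constraint of the query, so the pattern matches.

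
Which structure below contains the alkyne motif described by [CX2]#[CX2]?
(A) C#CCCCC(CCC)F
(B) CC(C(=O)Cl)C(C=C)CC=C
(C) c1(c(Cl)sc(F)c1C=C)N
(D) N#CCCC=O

A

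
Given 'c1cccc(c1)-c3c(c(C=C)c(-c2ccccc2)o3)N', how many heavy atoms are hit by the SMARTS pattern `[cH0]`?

6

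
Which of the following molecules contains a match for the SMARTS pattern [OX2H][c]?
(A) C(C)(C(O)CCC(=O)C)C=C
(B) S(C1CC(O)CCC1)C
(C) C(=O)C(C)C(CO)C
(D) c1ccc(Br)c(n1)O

D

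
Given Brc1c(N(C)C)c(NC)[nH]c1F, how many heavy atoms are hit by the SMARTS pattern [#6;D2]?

0

Check the 12 heavy atoms by environment: 1× n (aromatic, D2) → no; 4× c (aromatic, D3) → no; 1× Br (D1) → no; 1× N (D2) → no; 3× C (D1) → no; 1× N (D3) → no; 1× F (D1) → no.
No environment satisfies the query, so 0 matching atoms.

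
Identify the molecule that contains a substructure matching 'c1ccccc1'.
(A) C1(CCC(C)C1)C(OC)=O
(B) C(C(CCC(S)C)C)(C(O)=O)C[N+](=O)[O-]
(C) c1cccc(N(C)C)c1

C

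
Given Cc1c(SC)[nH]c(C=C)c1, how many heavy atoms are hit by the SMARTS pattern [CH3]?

2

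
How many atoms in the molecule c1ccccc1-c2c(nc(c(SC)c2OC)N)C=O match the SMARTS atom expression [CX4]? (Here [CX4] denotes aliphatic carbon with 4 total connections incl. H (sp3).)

2

The query [CX4] means: C with X4: aliphatic carbon with exactly 4 total connections (bonds + H).
Check the 19 heavy atoms by environment: 1× n (aromatic, X2) → no; 11× c (aromatic, X3) → no; 1× S (X2) → no; 2× C (X4) → match; 1× O (X2) → no; 1× C (X3) → no; 1× O (X1) → no; 1× N (X3) → no.
That gives 2 matching atoms.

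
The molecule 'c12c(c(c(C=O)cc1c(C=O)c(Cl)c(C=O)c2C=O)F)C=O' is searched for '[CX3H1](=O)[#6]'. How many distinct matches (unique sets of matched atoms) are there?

[CX3H1](=O)[#6] is the SMARTS for an aldehyde: an sp2 carbon with one H, double-bonded to O and single-bonded to carbon.
The molecule carries 5 separate instances of an aldehyde (-CHO) meeting every constraint; each maps to a distinct set of atoms, giving 5 matches.

5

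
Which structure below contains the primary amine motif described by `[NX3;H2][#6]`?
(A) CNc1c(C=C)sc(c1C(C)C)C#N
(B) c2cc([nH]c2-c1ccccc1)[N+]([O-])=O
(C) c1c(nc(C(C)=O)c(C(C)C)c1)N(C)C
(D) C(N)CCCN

[NX3;H2][#6] describes a trivalent nitrogen with two H attached to carbon (a primary amine).
(A) has an N-methylamino group (-NHCH3) but the nitrogen bears two carbons and only one H (H1), not H2.
(B) has a nitro group (-[N+](=O)[O-]) but the nitrogen is [N+] with no H, not NX3H2.
(C) has a dimethylamino group (-N(CH3)2) but the nitrogen has H0, not H2.
(D) contains a primary amino group (-NH2), which satisfies every atom and bond constraint.
So the answer is (D).

D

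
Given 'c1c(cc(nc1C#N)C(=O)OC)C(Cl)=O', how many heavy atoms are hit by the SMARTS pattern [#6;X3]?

7

The query [#6;X3] means: any carbon (aromatic or not) with three total connections.
Check the 15 heavy atoms by environment: 1× n (aromatic, X2) → no; 5× c (aromatic, X3) → match; 1× C (X2) → no; 1× N (X1) → no; 2× C (X3) → match; 2× O (X1) → no; 1× Cl (X1) → no; 1× O (X2) → no; 1× C (X4) → no.
Summing the matching environments: 5 + 2 = 7 matching atoms.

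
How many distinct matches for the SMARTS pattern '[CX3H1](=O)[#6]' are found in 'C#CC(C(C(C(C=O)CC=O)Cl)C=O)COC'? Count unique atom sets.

[CX3H1](=O)[#6] is the SMARTS for an aldehyde: an sp2 carbon with one H, double-bonded to O and single-bonded to carbon.
The molecule carries 3 separate instances of an aldehyde (-CHO) meeting every constraint; each maps to a distinct set of atoms, giving 3 matches.

3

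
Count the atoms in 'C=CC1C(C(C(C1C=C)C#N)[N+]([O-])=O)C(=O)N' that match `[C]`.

11

The query [C] means: uppercase C matches aliphatic (non-aromatic) carbon only.
Check the 17 heavy atoms by environment: 11× C → match; 2× O → no; 2× N → no; 1× N (charge +1) → no; 1× O (charge -1) → no.
That gives 11 matching atoms.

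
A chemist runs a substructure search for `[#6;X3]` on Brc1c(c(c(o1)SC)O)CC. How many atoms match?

4

The query [#6;X3] means: any carbon (aromatic or not) with three total connections.
Check the 11 heavy atoms by environment: 1× o (aromatic, X2) → no; 4× c (aromatic, X3) → match; 3× C (X4) → no; 1× S (X2) → no; 1× O (X2) → no; 1× Br (X1) → no.
That gives 4 matching atoms.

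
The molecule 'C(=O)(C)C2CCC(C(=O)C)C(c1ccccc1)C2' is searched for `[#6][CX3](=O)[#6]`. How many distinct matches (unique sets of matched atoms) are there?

[#6][CX3](=O)[#6] is the SMARTS for a ketone: a carbonyl carbon (no H) flanked by two carbons.
The molecule carries 2 separate instances of an acetyl/ketone group (-C(=O)CH3) meeting every constraint; each maps to a distinct set of atoms, giving 2 matches.

2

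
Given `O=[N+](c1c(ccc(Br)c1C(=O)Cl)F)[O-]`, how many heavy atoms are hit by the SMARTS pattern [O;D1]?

3

Check the 14 heavy atoms by environment: 2× c (aromatic, D2) → no; 4× c (aromatic, D3) → no; 1× C (D3) → no; 2× O (D1) → match; 1× Cl (D1) → no; 1× F (D1) → no; 1× Br (D1) → no; 1× N (charge +1, D3) → no; 1× O (charge -1, D1) → match.
Summing the matching environments: 2 + 1 = 3 matching atoms.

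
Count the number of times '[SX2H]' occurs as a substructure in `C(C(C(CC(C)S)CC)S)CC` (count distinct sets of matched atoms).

2

[SX2H] is the SMARTS for a thiol: an aliphatic sulfur with two connections, one being H.
The molecule carries 2 separate instances of a thiol (-SH) meeting every constraint; each maps to a distinct set of atoms, giving 2 matches.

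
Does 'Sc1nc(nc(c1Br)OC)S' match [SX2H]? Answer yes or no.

The pattern [SX2H] describes an aliphatic sulfur with two connections, one being H — a thiol.
The molecule carries a thiol (-SH), whose atoms satisfy every constraint of the query, so the pattern matches.

Yes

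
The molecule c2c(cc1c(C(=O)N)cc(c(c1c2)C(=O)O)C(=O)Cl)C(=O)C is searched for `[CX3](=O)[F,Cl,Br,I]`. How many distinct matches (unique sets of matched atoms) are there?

1

[CX3](=O)[F,Cl,Br,I] is the SMARTS for an acyl halide: a carbonyl carbon bonded to a halogen.
Exactly one fragment in the molecule meets all constraints, giving 1 match.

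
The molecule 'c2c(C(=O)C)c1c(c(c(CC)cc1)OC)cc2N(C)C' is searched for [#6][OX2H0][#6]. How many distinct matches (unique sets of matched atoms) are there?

[#6][OX2H0][#6] is the SMARTS for an ether: an aliphatic oxygen bridging two carbons with no H on the oxygen.
Exactly one fragment in the molecule meets all constraints, giving 1 match.

1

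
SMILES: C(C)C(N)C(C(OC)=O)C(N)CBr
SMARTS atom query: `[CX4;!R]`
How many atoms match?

7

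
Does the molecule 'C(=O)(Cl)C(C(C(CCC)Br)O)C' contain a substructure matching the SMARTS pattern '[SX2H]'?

The pattern [SX2H] describes an aliphatic sulfur with two connections, one being H — a thiol.
The closest candidate here is a hydroxyl group (-OH), but it is an -OH, not an -SH. No other fragment satisfies the full query, so there is no match.

No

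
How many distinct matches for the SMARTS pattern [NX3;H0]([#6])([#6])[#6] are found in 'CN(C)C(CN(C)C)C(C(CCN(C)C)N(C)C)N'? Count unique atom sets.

4

[NX3;H0]([#6])([#6])[#6] is the SMARTS for a tertiary amine: a trivalent nitrogen with no H, bonded to three carbons.
The molecule carries 4 separate instances of a dimethylamino group (-N(CH3)2) meeting every constraint; each maps to a distinct set of atoms, giving 4 matches.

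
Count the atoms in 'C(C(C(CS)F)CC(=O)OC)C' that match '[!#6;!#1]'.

4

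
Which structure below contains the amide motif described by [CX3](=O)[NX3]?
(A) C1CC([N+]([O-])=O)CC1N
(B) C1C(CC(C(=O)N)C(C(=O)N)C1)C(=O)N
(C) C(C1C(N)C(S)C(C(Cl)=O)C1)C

B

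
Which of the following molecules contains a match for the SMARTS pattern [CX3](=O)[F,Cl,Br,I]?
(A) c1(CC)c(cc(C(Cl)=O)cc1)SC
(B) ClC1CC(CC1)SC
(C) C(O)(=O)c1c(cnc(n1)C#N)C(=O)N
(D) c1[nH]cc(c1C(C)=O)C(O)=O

A

[CX3](=O)[F,Cl,Br,I] describes a carbonyl carbon bonded to a halogen (an acyl halide).
(A) contains an acyl chloride (-C(=O)Cl), which satisfies every atom and bond constraint.
(B) has a chloro substituent but the Cl is not on a carbonyl carbon.
(C) has a carboxylic acid group (-C(=O)OH) but the carbonyl is bonded to -OH, not to a halogen.
(D) has a carboxylic acid group (-C(=O)OH) but the carbonyl is bonded to -OH, not to a halogen.
So the answer is (A).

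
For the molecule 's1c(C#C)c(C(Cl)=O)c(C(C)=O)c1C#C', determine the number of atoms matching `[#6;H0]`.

The query [#6;H0] means: any carbon with no attached hydrogen.
Check the 15 heavy atoms by environment: 1× s (aromatic, H0) → no; 4× c (aromatic, H0) → match; 4× C (H0) → match; 2× O (H0) → no; 1× C (H3) → no; 1× Cl (H0) → no; 2× C (H1) → no.
Summing the matching environments: 4 + 4 = 8 matching atoms.

8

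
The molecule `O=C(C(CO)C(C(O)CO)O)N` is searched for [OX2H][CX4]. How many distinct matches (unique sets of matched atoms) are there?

4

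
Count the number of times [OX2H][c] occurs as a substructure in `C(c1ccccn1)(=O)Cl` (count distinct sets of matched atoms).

[OX2H][c] is the SMARTS for a phenol: a hydroxyl oxygen attached to an aromatic carbon.
No fragment in the molecule satisfies every constraint, giving 0 matches.

0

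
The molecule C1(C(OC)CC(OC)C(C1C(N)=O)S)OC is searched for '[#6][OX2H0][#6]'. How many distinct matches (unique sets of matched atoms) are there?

3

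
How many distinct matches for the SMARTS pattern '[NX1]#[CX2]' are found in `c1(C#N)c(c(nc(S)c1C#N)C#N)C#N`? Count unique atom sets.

[NX1]#[CX2] is the SMARTS for a nitrile: a nitrogen triple-bonded to a two-connected carbon.
The molecule carries 4 separate instances of a nitrile (-C#N) meeting every constraint; each maps to a distinct set of atoms, giving 4 matches.

4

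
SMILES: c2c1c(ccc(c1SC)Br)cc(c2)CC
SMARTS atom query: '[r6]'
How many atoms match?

Check the 15 heavy atoms by environment: 10× c (aromatic, in 6-ring) → match; 1× Br (acyclic) → no; 1× S (acyclic) → no; 3× C (acyclic) → no.
That gives 10 matching atoms.

10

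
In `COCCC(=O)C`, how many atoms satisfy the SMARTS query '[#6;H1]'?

0

The query [#6;H1] means: any carbon bearing exactly one hydrogen.
Check the 7 heavy atoms by environment: 2× C (H2) → no; 1× C (H0) → no; 2× O (H0) → no; 2× C (H3) → no.
No environment satisfies the query, so 0 matching atoms.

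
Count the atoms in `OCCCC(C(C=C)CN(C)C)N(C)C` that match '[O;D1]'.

The query [O;D1] means: aliphatic oxygen bonded to exactly one heavy atom.
Check the 15 heavy atoms by environment: 5× C (D2) → no; 2× C (D3) → no; 5× C (D1) → no; 2× N (D3) → no; 1× O (D1) → match.
That gives 1 matching atom.

1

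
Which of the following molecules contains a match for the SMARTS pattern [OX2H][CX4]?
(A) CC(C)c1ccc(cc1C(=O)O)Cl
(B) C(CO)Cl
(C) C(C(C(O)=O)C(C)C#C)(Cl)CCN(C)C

[OX2H][CX4] describes a hydroxyl oxygen bound to an sp3 (X4) carbon (an aliphatic alcohol).
(A) has a carboxylic acid group (-C(=O)OH) but the -OH is on a CX3 carbonyl carbon, not a CX4 carbon.
(B) contains a hydroxyl group (-OH), which satisfies every atom and bond constraint.
(C) has a carboxylic acid group (-C(=O)OH) but the -OH is on a CX3 carbonyl carbon, not a CX4 carbon.
So the answer is (B).

B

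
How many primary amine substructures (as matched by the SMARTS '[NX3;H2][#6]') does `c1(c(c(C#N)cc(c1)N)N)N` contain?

[NX3;H2][#6] is the SMARTS for a primary amine: a trivalent nitrogen with two H attached to carbon.
The molecule carries 3 separate instances of a primary amino group (-NH2) meeting every constraint; each maps to a distinct set of atoms, giving 3 matches.

3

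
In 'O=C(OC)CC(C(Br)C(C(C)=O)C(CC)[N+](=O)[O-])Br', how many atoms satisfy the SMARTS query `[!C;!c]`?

8

The query [!C;!c] means: neither aliphatic nor aromatic carbon — same as [!#6].
Check the 19 heavy atoms by environment: 11× C → no; 4× O → match; 2× Br → match; 1× N (charge +1) → match; 1× O (charge -1) → match.
Summing the matching environments: 4 + 2 + 1 + 1 = 8 matching atoms.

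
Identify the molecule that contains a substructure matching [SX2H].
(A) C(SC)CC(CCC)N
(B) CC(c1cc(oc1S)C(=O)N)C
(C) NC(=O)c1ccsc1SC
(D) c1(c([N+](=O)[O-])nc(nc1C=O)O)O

[SX2H] describes an aliphatic sulfur with two connections, one being H (a thiol).
(A) has a methylthio ether (-SCH3) but the sulfur has H0 (bonded to two carbons), not H1.
(B) contains a thiol (-SH), which satisfies every atom and bond constraint.
(C) has a methylthio ether (-SCH3) but the sulfur has H0 (bonded to two carbons), not H1.
(D) has a hydroxyl group (-OH) but it is an -OH, not an -SH.
So the answer is (B).

B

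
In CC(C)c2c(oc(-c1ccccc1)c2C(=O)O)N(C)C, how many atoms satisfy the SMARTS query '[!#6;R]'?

1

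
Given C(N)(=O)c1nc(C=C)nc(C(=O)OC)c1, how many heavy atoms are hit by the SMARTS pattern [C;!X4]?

4

The query [C;!X4] means: aliphatic carbon that does not have four total connections.
Check the 15 heavy atoms by environment: 2× n (aromatic, X2) → no; 4× c (aromatic, X3) → no; 4× C (X3) → match; 2× O (X1) → no; 1× O (X2) → no; 1× C (X4) → no; 1× N (X3) → no.
That gives 4 matching atoms.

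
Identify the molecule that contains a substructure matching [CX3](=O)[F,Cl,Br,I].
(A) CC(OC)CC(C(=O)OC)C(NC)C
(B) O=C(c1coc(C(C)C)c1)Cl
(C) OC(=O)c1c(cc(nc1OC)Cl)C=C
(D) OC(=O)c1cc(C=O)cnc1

B

[CX3](=O)[F,Cl,Br,I] describes a carbonyl carbon bonded to a halogen (an acyl halide).
(A) has a methyl-ester group (-C(=O)OCH3) but the carbonyl is bonded to -O-C, not to a halogen.
(B) contains an acyl chloride (-C(=O)Cl), which satisfies every atom and bond constraint.
(C) has a carboxylic acid group (-C(=O)OH) but the carbonyl is bonded to -OH, not to a halogen.
(D) has a carboxylic acid group (-C(=O)OH) but the carbonyl is bonded to -OH, not to a halogen.
So the answer is (B).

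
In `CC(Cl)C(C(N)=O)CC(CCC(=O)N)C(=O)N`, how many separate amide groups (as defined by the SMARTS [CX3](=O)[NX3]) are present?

3

[CX3](=O)[NX3] is the SMARTS for an amide: a carbonyl carbon bonded to a trivalent nitrogen.
The molecule carries 3 separate instances of a primary amide (-C(=O)NH2) meeting every constraint; each maps to a distinct set of atoms, giving 3 matches.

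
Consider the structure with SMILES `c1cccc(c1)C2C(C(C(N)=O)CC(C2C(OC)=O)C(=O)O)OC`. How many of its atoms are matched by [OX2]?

3

The query [OX2] means: aliphatic oxygen with two total connections — ether, hydroxyl, or ester single-bond O.
Check the 24 heavy atoms by environment: 8× C (X4) → no; 3× C (X3) → no; 3× O (X1) → no; 3× O (X2) → match; 1× N (X3) → no; 6× c (aromatic, X3) → no.
That gives 3 matching atoms.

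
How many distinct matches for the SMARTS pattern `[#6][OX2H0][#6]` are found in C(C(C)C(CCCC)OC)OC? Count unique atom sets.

2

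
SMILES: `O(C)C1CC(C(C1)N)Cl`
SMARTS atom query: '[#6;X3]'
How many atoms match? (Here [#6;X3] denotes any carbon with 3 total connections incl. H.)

0

The query [#6;X3] means: any carbon (aromatic or not) with three total connections.
Check the 9 heavy atoms by environment: 6× C (X4) → no; 1× N (X3) → no; 1× Cl (X1) → no; 1× O (X2) → no.
No environment satisfies the query, so 0 matching atoms.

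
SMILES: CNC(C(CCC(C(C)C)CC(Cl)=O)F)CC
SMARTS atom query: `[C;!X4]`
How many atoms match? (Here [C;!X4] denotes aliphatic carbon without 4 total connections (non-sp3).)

The query [C;!X4] means: aliphatic carbon that does not have four total connections.
Check the 17 heavy atoms by environment: 12× C (X4) → no; 1× F (X1) → no; 1× C (X3) → match; 1× O (X1) → no; 1× Cl (X1) → no; 1× N (X3) → no.
That gives 1 matching atom.

1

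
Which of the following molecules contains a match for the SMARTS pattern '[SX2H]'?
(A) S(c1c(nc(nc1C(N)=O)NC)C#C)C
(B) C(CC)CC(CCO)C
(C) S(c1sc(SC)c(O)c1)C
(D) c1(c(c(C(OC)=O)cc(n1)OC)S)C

[SX2H] describes an aliphatic sulfur with two connections, one being H (a thiol).
(A) has a methylthio ether (-SCH3) but the sulfur has H0 (bonded to two carbons), not H1.
(B) has a hydroxyl group (-OH) but it is an -OH, not an -SH.
(C) has a methylthio ether (-SCH3) but the sulfur has H0 (bonded to two carbons), not H1.
(D) contains a thiol (-SH), which satisfies every atom and bond constraint.
So the answer is (D).

D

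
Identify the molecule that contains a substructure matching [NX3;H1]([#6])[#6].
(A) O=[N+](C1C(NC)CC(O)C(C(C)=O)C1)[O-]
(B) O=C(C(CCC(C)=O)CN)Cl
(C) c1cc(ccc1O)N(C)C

A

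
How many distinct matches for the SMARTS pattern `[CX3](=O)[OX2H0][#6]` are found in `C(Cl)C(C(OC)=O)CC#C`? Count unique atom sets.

1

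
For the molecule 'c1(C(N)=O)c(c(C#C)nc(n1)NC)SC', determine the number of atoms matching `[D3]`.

5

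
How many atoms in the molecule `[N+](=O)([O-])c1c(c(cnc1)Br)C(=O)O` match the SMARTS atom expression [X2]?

2

The query [X2] means: any atom with exactly two total connections (bonds + H).
Check the 13 heavy atoms by environment: 1× n (aromatic, X2) → match; 5× c (aromatic, X3) → no; 1× N (charge +1, X3) → no; 1× O (charge -1, X1) → no; 2× O (X1) → no; 1× Br (X1) → no; 1× C (X3) → no; 1× O (X2) → match.
Summing the matching environments: 1 + 1 = 2 matching atoms.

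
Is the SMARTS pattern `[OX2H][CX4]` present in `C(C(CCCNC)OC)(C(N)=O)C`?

No

The pattern [OX2H][CX4] describes a hydroxyl oxygen bound to an sp3 (X4) carbon — an aliphatic alcohol.
The closest candidate here is a methoxy ether (-OCH3), but the oxygen has H0 (ether), not H1. No other fragment satisfies the full query, so there is no match.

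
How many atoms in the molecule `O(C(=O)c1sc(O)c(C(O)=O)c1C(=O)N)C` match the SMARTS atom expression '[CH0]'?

Check the 16 heavy atoms by environment: 1× s (aromatic, H0) → no; 4× c (aromatic, H0) → no; 3× C (H0) → match; 4× O (H0) → no; 1× C (H3) → no; 1× N (H2) → no; 2× O (H1) → no.
That gives 3 matching atoms.

3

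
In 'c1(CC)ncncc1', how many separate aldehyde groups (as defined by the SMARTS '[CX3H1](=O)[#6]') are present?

0

[CX3H1](=O)[#6] is the SMARTS for an aldehyde: an sp2 carbon with one H, double-bonded to O and single-bonded to carbon.
No fragment in the molecule satisfies every constraint, giving 0 matches.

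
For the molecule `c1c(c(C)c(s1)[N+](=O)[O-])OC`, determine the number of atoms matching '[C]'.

The query [C] means: uppercase C matches aliphatic (non-aromatic) carbon only.
Check the 11 heavy atoms by environment: 1× s (aromatic) → no; 4× c (aromatic) → no; 2× O → no; 2× C → match; 1× N (charge +1) → no; 1× O (charge -1) → no.
That gives 2 matching atoms.

2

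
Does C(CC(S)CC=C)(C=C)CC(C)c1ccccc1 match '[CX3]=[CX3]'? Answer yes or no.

Yes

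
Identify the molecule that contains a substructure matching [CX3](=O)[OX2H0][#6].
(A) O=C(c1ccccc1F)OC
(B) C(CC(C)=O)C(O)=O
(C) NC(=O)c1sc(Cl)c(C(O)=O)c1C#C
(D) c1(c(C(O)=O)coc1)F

A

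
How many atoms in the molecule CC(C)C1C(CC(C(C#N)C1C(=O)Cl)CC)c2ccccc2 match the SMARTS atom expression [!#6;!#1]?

3

The query [!#6;!#1] means: not carbon and not hydrogen — any heteroatom.
Check the 22 heavy atoms by environment: 13× C → no; 6× c (aromatic) → no; 1× N → match; 1× O → match; 1× Cl → match.
Summing the matching environments: 1 + 1 + 1 = 3 matching atoms.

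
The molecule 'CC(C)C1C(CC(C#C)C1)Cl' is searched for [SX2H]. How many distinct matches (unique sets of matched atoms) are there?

0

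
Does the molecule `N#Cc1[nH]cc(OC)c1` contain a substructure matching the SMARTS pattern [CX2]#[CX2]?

The pattern [CX2]#[CX2] describes a carbon-carbon triple bond — an alkyne.
The closest candidate here is a nitrile (-C#N), but the triple bond is C#N, not C#C. No other fragment satisfies the full query, so there is no match.

No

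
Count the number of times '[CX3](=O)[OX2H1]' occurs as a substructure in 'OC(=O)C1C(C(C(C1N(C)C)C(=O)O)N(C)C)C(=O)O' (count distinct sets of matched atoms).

3

[CX3](=O)[OX2H1] is the SMARTS for a carboxylic acid: an sp2 carbon double-bonded to O and single-bonded to an -OH oxygen.
The molecule carries 3 separate instances of a carboxylic acid group (-C(=O)OH) meeting every constraint; each maps to a distinct set of atoms, giving 3 matches.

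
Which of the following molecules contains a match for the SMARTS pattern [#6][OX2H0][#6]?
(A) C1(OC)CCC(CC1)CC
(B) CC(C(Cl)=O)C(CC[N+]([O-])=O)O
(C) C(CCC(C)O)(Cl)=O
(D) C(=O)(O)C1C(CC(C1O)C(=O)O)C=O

A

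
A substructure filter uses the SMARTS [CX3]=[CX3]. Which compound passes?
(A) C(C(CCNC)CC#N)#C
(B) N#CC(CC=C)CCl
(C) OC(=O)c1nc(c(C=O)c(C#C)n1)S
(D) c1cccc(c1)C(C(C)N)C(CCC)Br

B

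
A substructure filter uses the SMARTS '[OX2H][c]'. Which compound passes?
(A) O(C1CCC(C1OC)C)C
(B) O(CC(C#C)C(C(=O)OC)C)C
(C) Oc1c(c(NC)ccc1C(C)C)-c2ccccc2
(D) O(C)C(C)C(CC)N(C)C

C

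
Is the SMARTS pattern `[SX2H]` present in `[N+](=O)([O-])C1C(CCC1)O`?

No

The pattern [SX2H] describes an aliphatic sulfur with two connections, one being H — a thiol.
The closest candidate here is a hydroxyl group (-OH), but it is an -OH, not an -SH. No other fragment satisfies the full query, so there is no match.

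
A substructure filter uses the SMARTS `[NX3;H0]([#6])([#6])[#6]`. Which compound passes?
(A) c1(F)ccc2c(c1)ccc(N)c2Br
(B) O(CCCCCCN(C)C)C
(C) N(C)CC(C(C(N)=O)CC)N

B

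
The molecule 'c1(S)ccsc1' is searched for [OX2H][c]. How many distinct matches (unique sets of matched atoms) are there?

0

[OX2H][c] is the SMARTS for a phenol: a hydroxyl oxygen attached to an aromatic carbon.
No fragment in the molecule satisfies every constraint, giving 0 matches.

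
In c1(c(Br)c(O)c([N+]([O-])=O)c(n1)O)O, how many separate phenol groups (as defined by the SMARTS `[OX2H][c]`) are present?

3

[OX2H][c] is the SMARTS for a phenol: a hydroxyl oxygen attached to an aromatic carbon.
The molecule carries 3 separate instances of a hydroxyl group (-OH) meeting every constraint; each maps to a distinct set of atoms, giving 3 matches.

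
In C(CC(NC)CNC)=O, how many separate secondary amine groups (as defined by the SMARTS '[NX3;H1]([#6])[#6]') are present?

2

[NX3;H1]([#6])[#6] is the SMARTS for a secondary amine: a trivalent nitrogen with one H, bonded to two carbons.
The molecule carries 2 separate instances of an N-methylamino group (-NHCH3) meeting every constraint; each maps to a distinct set of atoms, giving 2 matches.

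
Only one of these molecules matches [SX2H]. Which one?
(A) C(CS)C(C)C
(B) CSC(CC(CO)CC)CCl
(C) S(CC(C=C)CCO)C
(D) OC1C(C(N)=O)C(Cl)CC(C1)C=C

[SX2H] describes an aliphatic sulfur with two connections, one being H (a thiol).
(A) contains a thiol (-SH), which satisfies every atom and bond constraint.
(B) has a methylthio ether (-SCH3) but the sulfur has H0 (bonded to two carbons), not H1.
(C) has a hydroxyl group (-OH) but it is an -OH, not an -SH.
(D) has a hydroxyl group (-OH) but it is an -OH, not an -SH.
So the answer is (A).

A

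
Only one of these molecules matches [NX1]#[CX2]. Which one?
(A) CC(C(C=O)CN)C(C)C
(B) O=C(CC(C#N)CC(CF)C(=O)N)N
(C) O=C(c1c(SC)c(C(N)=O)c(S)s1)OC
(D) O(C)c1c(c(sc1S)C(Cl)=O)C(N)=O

B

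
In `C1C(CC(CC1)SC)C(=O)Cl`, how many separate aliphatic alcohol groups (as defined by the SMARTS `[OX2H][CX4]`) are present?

[OX2H][CX4] is the SMARTS for an aliphatic alcohol: a hydroxyl oxygen bound to an sp3 (X4) carbon.
No fragment in the molecule satisfies every constraint, giving 0 matches.

0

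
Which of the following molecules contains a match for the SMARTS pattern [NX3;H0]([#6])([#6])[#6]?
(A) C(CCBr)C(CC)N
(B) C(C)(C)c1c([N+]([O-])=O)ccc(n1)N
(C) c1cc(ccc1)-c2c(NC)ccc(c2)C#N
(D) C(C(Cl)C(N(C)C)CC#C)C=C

D

[NX3;H0]([#6])([#6])[#6] describes a trivalent nitrogen with no H, bonded to three carbons (a tertiary amine).
(A) has a primary amino group (-NH2) but the nitrogen has H2, not H0 with three carbons.
(B) has a primary amino group (-NH2) but the nitrogen has H2, not H0 with three carbons.
(C) has an N-methylamino group (-NHCH3) but the nitrogen still has one H (H1), not H0.
(D) contains a dimethylamino group (-N(CH3)2), which satisfies every atom and bond constraint.
So the answer is (D).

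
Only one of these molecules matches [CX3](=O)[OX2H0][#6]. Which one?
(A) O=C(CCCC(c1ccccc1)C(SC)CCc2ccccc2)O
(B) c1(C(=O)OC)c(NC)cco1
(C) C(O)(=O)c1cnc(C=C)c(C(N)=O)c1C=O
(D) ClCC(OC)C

B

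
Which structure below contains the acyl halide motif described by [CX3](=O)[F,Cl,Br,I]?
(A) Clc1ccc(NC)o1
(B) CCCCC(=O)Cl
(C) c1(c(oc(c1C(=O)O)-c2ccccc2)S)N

[CX3](=O)[F,Cl,Br,I] describes a carbonyl carbon bonded to a halogen (an acyl halide).
(A) has a chloro substituent but the Cl is not on a carbonyl carbon.
(B) contains an acyl chloride (-C(=O)Cl), which satisfies every atom and bond constraint.
(C) has a carboxylic acid group (-C(=O)OH) but the carbonyl is bonded to -OH, not to a halogen.
So the answer is (B).

B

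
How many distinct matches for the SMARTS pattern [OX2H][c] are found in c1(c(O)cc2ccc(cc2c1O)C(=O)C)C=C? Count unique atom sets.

2

[OX2H][c] is the SMARTS for a phenol: a hydroxyl oxygen attached to an aromatic carbon.
The molecule carries 2 separate instances of a hydroxyl group (-OH) meeting every constraint; each maps to a distinct set of atoms, giving 2 matches.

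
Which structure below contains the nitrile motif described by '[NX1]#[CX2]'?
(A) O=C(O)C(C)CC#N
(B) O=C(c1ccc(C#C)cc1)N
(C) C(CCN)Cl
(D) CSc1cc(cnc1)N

[NX1]#[CX2] describes a nitrogen triple-bonded to a two-connected carbon (a nitrile).
(A) contains a nitrile (-C#N), which satisfies every atom and bond constraint.
(B) has a primary amide (-C(=O)NH2) but the nitrogen is NX3, not NX1.
(C) has a primary amino group (-NH2) but the nitrogen is NX3 (three connections), not NX1 triple-bonded.
(D) has a primary amino group (-NH2) but the nitrogen is NX3 (three connections), not NX1 triple-bonded.
So the answer is (A).

A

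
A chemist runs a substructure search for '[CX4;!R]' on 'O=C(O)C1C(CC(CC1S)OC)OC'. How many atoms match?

2

The query [CX4;!R] means: aliphatic carbon with four total connections, not in a ring.
Check the 14 heavy atoms by environment: 6× C (X4, in 6-ring) → no; 3× O (X2, acyclic) → no; 2× C (X4, acyclic) → match; 1× C (X3, acyclic) → no; 1× O (X1, acyclic) → no; 1× S (X2, acyclic) → no.
That gives 2 matching atoms.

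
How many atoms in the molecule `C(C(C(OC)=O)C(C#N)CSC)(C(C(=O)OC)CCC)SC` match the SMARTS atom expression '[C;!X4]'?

The query [C;!X4] means: aliphatic carbon that does not have four total connections.
Check the 22 heavy atoms by environment: 12× C (X4) → no; 2× C (X3) → match; 2× O (X1) → no; 2× O (X2) → no; 2× S (X2) → no; 1× C (X2) → match; 1× N (X1) → no.
Summing the matching environments: 2 + 1 = 3 matching atoms.

3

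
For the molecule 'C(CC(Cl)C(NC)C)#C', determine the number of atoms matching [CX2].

2

The query [CX2] means: C with X2: aliphatic carbon with exactly 2 total connections.
Check the 9 heavy atoms by environment: 5× C (X4) → no; 2× C (X2) → match; 1× N (X3) → no; 1× Cl (X1) → no.
That gives 2 matching atoms.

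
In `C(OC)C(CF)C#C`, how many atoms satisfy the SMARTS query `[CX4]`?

4

The query [CX4] means: C with X4: aliphatic carbon with exactly 4 total connections (bonds + H).
Check the 8 heavy atoms by environment: 4× C (X4) → match; 1× O (X2) → no; 1× F (X1) → no; 2× C (X2) → no.
That gives 4 matching atoms.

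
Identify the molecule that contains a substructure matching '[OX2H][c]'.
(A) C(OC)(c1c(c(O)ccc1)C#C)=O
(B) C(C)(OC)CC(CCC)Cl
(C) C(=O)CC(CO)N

A

[OX2H][c] describes a hydroxyl oxygen attached to an aromatic carbon (a phenol).
(A) contains a hydroxyl group (-OH), which satisfies every atom and bond constraint.
(B) has a methoxy ether (-OCH3) but the oxygen has H0, not H1.
(C) has a hydroxyl group (-OH) but the -OH is on an aliphatic carbon, not an aromatic c.
So the answer is (A).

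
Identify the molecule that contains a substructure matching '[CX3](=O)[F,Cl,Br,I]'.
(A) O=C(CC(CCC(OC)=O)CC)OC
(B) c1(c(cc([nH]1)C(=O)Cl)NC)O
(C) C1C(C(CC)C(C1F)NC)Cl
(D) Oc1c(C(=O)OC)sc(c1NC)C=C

[CX3](=O)[F,Cl,Br,I] describes a carbonyl carbon bonded to a halogen (an acyl halide).
(A) has a methyl-ester group (-C(=O)OCH3) but the carbonyl is bonded to -O-C, not to a halogen.
(B) contains an acyl chloride (-C(=O)Cl), which satisfies every atom and bond constraint.
(C) has a chloro substituent but the Cl is not on a carbonyl carbon.
(D) has a methyl-ester group (-C(=O)OCH3) but the carbonyl is bonded to -O-C, not to a halogen.
So the answer is (B).

B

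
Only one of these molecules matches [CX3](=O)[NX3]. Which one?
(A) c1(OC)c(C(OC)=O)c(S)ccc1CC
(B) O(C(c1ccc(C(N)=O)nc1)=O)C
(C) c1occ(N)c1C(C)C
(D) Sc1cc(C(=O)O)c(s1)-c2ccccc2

B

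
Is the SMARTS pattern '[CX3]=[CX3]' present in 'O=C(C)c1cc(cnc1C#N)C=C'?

The pattern [CX3]=[CX3] describes a non-aromatic C=C double bond between two sp2 carbons — an alkene.
The molecule carries a vinyl group (-CH=CH2), whose atoms satisfy every constraint of the query, so the pattern matches.

Yes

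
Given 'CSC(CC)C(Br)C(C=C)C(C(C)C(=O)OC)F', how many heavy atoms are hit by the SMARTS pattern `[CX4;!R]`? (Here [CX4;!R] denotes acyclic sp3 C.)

The query [CX4;!R] means: aliphatic carbon with four total connections, not in a ring.
Check the 18 heavy atoms by environment: 10× C (X4, acyclic) → match; 3× C (X3, acyclic) → no; 1× S (X2, acyclic) → no; 1× O (X1, acyclic) → no; 1× O (X2, acyclic) → no; 1× F (X1, acyclic) → no; 1× Br (X1, acyclic) → no.
That gives 10 matching atoms.

10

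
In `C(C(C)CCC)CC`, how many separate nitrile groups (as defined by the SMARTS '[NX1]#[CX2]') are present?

[NX1]#[CX2] is the SMARTS for a nitrile: a nitrogen triple-bonded to a two-connected carbon.
No fragment in the molecule satisfies every constraint, giving 0 matches.

0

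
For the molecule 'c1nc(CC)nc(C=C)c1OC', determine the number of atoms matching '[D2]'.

6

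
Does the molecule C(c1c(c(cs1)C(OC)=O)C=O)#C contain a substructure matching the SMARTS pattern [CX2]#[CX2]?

The pattern [CX2]#[CX2] describes a carbon-carbon triple bond — an alkyne.
The molecule carries an ethynyl group (-C#CH), whose atoms satisfy every constraint of the query, so the pattern matches.

Yes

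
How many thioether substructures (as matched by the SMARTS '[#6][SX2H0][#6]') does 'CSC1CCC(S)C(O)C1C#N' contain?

1

[#6][SX2H0][#6] is the SMARTS for a thioether: an aliphatic sulfur bridging two carbons with no H on the sulfur.
Exactly one fragment in the molecule meets all constraints, giving 1 match.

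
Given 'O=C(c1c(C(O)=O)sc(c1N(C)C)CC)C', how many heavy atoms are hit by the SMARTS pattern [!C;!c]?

5

The query [!C;!c] means: neither aliphatic nor aromatic carbon — same as [!#6].
Check the 16 heavy atoms by environment: 1× s (aromatic) → match; 4× c (aromatic) → no; 1× N → match; 7× C → no; 3× O → match.
Summing the matching environments: 1 + 1 + 3 = 5 matching atoms.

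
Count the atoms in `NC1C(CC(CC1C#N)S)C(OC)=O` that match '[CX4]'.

The query [CX4] means: C with X4: aliphatic carbon with exactly 4 total connections (bonds + H).
Check the 14 heavy atoms by environment: 7× C (X4) → match; 1× C (X3) → no; 1× O (X1) → no; 1× O (X2) → no; 1× S (X2) → no; 1× N (X3) → no; 1× C (X2) → no; 1× N (X1) → no.
That gives 7 matching atoms.

7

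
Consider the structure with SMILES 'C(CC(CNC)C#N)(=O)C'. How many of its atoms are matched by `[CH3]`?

2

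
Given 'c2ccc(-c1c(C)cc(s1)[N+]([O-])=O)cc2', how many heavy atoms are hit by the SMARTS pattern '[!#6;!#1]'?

The query [!#6;!#1] means: not carbon and not hydrogen — any heteroatom.
Check the 15 heavy atoms by environment: 1× s (aromatic) → match; 10× c (aromatic) → no; 1× C → no; 1× N (charge +1) → match; 1× O (charge -1) → match; 1× O → match.
Summing the matching environments: 1 + 1 + 1 + 1 = 4 matching atoms.

4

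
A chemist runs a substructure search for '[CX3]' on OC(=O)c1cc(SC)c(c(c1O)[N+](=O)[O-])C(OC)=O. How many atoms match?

2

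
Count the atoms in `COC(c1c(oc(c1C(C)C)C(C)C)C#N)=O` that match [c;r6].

0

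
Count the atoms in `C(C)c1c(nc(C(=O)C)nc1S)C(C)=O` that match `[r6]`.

6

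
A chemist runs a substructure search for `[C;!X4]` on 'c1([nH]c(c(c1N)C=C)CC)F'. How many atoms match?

Check the 11 heavy atoms by environment: 1× n (aromatic, X3) → no; 4× c (aromatic, X3) → no; 1× F (X1) → no; 2× C (X3) → match; 2× C (X4) → no; 1× N (X3) → no.
That gives 2 matching atoms.

2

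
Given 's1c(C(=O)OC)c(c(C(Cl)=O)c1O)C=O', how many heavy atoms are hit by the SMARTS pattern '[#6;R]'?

4

The query [#6;R] means: carbon that is part of a ring.
Check the 15 heavy atoms by environment: 1× s (aromatic, in 5-ring) → no; 4× c (aromatic, in 5-ring) → match; 4× C (acyclic) → no; 5× O (acyclic) → no; 1× Cl (acyclic) → no.
That gives 4 matching atoms.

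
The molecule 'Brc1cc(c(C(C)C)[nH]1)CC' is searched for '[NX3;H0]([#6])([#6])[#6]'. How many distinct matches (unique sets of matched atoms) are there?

[NX3;H0]([#6])([#6])[#6] is the SMARTS for a tertiary amine: a trivalent nitrogen with no H, bonded to three carbons.
No fragment in the molecule satisfies every constraint, giving 0 matches.

0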